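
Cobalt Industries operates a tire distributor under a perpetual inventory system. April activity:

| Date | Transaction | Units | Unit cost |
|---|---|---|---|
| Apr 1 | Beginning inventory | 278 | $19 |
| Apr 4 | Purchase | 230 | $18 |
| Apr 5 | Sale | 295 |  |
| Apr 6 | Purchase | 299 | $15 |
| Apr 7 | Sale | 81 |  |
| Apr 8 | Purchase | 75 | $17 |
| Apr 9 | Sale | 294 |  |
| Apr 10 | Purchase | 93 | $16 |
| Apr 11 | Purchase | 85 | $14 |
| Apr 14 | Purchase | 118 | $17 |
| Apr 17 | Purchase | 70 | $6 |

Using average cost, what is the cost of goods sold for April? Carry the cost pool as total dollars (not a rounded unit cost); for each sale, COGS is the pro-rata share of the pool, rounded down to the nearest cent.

COGS = $11,672.67

After Apr 1: 278 on hand, pool $5,282.00 (≈ $19.0000 each)
After Apr 4: 508 on hand, pool $9,422.00 (≈ $18.5472 each)
Apr 5, sell 295: 295/508 × $9,422.00 → $5,471.43
After Apr 6: 512 on hand, pool $8,435.57 (≈ $16.4757 each)
Apr 7, sell 81: 81/512 × $8,435.57 → $1,334.53
After Apr 8: 506 on hand, pool $8,376.04 (≈ $16.5534 each)
Apr 9, sell 294: 294/506 × $8,376.04 → $4,866.71
After Apr 10: 305 on hand, pool $4,997.33 (≈ $16.3847 each)
After Apr 11: 390 on hand, pool $6,187.33 (≈ $15.8649 each)
After Apr 14: 508 on hand, pool $8,193.33 (≈ $16.1286 each)
After Apr 17: 578 on hand, pool $8,613.33 (≈ $14.9020 each)
Total COGS = $5,471.43 + $1,334.53 + $4,866.71 = $11,672.67
Ending inventory (cost pool remaining) = $8,613.33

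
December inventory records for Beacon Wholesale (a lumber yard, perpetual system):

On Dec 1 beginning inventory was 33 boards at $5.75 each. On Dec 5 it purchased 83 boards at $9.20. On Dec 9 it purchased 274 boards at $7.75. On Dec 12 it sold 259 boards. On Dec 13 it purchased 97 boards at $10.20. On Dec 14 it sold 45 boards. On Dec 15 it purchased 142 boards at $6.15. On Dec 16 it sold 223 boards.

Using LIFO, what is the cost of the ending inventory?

Dec 12, 259 sold [LIFO — newest first]: 259 @ $7.75 = $2,007.25
Dec 14, 45 sold [LIFO — newest first]: 45 @ $10.20 = $459.00
Dec 16, 223 sold [LIFO — newest first]: 142 @ $6.15 + 52 @ $10.20 + 15 @ $7.75 + 14 @ $9.20 = $1,648.75
Total COGS = $2,007.25 + $459.00 + $1,648.75 = $4,115.00
Ending inventory: 33 @ $5.75 + 69 @ $9.20 = $824.55

Ending inventory = $824.55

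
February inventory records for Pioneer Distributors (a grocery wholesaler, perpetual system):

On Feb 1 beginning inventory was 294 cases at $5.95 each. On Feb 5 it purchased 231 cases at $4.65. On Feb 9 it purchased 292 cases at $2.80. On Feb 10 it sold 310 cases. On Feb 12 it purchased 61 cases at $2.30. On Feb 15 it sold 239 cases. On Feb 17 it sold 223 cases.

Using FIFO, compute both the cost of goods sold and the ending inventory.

Feb 10, 310 sold [FIFO — oldest first]: 294 @ $5.95 + 16 @ $4.65 = $1,823.70
Feb 15, 239 sold [FIFO — oldest first]: 215 @ $4.65 + 24 @ $2.80 = $1,066.95
Feb 17, 223 sold [FIFO — oldest first]: 223 @ $2.80 = $624.40
Total COGS = $1,823.70 + $1,066.95 + $624.40 = $3,515.05
Ending inventory: 45 @ $2.80 + 61 @ $2.30 = $266.30

COGS = $3,515.05; ending inventory = $266.30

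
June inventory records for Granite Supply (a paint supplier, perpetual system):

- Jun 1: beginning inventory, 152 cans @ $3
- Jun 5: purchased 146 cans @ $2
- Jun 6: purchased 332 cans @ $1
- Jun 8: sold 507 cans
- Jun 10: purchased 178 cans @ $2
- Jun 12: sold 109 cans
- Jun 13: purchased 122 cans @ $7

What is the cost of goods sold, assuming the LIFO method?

Jun 8, 507 sold [LIFO — newest first]: 332 @ $1 + 146 @ $2 + 29 @ $3 = $711
Jun 12, 109 sold [LIFO — newest first]: 109 @ $2 = $218
Total COGS = $711 + $218 = $929
Ending inventory: 123 @ $3 + 69 @ $2 + 122 @ $7 = $1,361

COGS = $929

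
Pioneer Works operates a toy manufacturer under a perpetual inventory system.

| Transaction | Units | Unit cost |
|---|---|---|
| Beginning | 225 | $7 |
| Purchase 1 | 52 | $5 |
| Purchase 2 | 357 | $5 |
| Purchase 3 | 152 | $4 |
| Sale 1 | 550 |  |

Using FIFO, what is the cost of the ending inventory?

Ending inventory = $1,028

Sale 1 (550) [FIFO — oldest first]: 225 @ $7 + 52 @ $5 + 273 @ $5 = $3,200
Ending inventory: 84 @ $5 + 152 @ $4 = $1,028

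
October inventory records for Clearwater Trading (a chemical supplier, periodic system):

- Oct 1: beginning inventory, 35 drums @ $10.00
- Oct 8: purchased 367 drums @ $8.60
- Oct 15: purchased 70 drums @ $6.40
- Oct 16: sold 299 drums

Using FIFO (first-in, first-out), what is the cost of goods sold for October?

COGS = $2,620.40

Oct 16, 299 sold [FIFO — oldest first]: 35 @ $10.00 + 264 @ $8.60 = $2,620.40
Ending inventory: 103 @ $8.60 + 70 @ $6.40 = $1,333.80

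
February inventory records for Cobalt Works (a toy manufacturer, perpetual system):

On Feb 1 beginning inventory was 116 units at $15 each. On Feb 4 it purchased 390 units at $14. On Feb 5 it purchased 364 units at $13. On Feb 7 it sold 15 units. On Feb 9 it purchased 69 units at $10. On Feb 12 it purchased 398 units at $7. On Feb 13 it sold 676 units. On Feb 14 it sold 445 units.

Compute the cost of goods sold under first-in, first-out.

Feb 7, 15 sold [FIFO — oldest first]: 15 @ $15 = $225
Feb 13, 676 sold [FIFO — oldest first]: 101 @ $15 + 390 @ $14 + 185 @ $13 = $9,380
Feb 14, 445 sold [FIFO — oldest first]: 179 @ $13 + 69 @ $10 + 197 @ $7 = $4,396
Total COGS = $225 + $9,380 + $4,396 = $14,001
Ending inventory: 201 @ $7 = $1,407
Check: goods available $15,408 = COGS $14,001 + ending $1,407

COGS = $14,001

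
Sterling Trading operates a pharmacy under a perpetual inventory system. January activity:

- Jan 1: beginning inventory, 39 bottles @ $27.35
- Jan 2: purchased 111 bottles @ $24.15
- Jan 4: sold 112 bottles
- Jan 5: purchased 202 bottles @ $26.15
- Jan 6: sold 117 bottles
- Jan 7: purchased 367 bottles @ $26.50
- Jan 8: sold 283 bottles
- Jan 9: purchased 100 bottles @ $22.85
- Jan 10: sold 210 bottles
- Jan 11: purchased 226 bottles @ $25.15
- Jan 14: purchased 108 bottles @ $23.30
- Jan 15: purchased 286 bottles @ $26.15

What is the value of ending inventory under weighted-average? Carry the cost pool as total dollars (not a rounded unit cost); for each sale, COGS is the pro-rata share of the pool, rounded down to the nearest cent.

Ending inventory = $18,125.60

After Jan 1: 39 on hand, pool $1,066.65 (≈ $27.3500 each)
After Jan 2: 150 on hand, pool $3,747.30 (≈ $24.9820 each)
Jan 4, sell 112: 112/150 × $3,747.30 → $2,797.98
After Jan 5: 240 on hand, pool $6,231.62 (≈ $25.9651 each)
Jan 6, sell 117: 117/240 × $6,231.62 → $3,037.91
After Jan 7: 490 on hand, pool $12,919.21 (≈ $26.3657 each)
Jan 8, sell 283: 283/490 × $12,919.21 → $7,461.50
After Jan 9: 307 on hand, pool $7,742.71 (≈ $25.2206 each)
Jan 10, sell 210: 210/307 × $7,742.71 → $5,296.31
After Jan 11: 323 on hand, pool $8,130.30 (≈ $25.1712 each)
After Jan 14: 431 on hand, pool $10,646.70 (≈ $24.7023 each)
After Jan 15: 717 on hand, pool $18,125.60 (≈ $25.2798 each)
Total COGS = $2,797.98 + $3,037.91 + $7,461.50 + $5,296.31 = $18,593.70
Ending inventory (cost pool remaining) = $18,125.60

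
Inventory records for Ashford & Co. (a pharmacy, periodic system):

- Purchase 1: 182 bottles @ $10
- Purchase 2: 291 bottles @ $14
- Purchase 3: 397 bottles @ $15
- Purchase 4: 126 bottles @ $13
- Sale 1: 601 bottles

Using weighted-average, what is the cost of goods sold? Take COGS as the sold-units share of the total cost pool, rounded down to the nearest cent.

Sale 1, sell 601: 601/996 × $13,487.00 → $8,138.23
Ending inventory (cost pool remaining) = $5,348.77
Check: goods available $13,487.00 = COGS $8,138.23 + ending $5,348.77

COGS = $8,138.23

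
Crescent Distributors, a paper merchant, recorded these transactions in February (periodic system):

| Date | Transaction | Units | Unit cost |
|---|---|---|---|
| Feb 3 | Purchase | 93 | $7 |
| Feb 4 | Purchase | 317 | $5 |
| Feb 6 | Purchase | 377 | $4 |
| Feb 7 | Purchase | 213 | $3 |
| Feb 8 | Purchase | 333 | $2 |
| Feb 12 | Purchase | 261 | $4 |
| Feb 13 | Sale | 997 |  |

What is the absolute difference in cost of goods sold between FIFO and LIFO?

$1,265

FIFO COGS: 93 @ $7 + 317 @ $5 + 377 @ $4 + 210 @ $3 = $4,374
LIFO COGS: 261 @ $4 + 333 @ $2 + 213 @ $3 + 190 @ $4 = $3,109
Difference = |$4,374 − $3,109| = $1,265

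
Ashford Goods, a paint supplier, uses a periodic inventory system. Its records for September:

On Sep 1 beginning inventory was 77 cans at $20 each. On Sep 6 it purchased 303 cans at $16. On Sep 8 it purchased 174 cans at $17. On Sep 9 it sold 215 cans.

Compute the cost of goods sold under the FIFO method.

COGS = $3,748

Sep 9, 215 sold [FIFO — oldest first]: 77 @ $20 + 138 @ $16 = $3,748
Ending inventory: 165 @ $16 + 174 @ $17 = $5,598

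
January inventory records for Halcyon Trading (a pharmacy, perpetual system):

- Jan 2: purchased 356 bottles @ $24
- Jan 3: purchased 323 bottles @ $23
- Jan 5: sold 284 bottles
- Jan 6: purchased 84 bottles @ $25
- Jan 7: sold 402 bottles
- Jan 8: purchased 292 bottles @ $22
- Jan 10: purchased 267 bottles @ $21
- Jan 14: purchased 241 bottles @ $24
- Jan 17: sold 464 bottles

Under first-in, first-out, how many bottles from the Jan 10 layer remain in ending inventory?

Jan 5, 284 sold [FIFO — oldest first]: 284 @ $24 = $6,816
Jan 7, 402 sold [FIFO — oldest first]: 72 @ $24 + 323 @ $23 + 7 @ $25 = $9,332
Jan 17, 464 sold [FIFO — oldest first]: 77 @ $25 + 292 @ $22 + 95 @ $21 = $10,344
Total COGS = $6,816 + $9,332 + $10,344 = $26,492
Ending inventory: 172 @ $21 + 241 @ $24 = $9,396
Check: goods available $35,888 = COGS $26,492 + ending $9,396

172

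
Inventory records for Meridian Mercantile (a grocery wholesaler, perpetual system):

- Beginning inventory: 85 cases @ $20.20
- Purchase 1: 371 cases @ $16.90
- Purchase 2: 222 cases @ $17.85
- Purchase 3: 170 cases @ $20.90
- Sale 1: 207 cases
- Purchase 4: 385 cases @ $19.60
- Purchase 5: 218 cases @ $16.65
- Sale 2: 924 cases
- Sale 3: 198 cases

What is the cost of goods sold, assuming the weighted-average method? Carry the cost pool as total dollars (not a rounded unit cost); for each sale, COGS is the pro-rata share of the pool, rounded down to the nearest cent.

After Beginning: 85 on hand, pool $1,717.00 (≈ $20.2000 each)
After Purchase 1: 456 on hand, pool $7,986.90 (≈ $17.5151 each)
After Purchase 2: 678 on hand, pool $11,949.60 (≈ $17.6248 each)
After Purchase 3: 848 on hand, pool $15,502.60 (≈ $18.2814 each)
Sale 1, sell 207: 207/848 × $15,502.60 → $3,784.24
After Purchase 4: 1026 on hand, pool $19,264.36 (≈ $18.7762 each)
After Purchase 5: 1244 on hand, pool $22,894.06 (≈ $18.4036 each)
Sale 2, sell 924: 924/1244 × $22,894.06 → $17,004.91
Sale 3, sell 198: 198/320 × $5,889.15 → $3,643.91
Total COGS = $3,784.24 + $17,004.91 + $3,643.91 = $24,433.06
Ending inventory (cost pool remaining) = $2,245.24
Check: goods available $26,678.30 = COGS $24,433.06 + ending $2,245.24

COGS = $24,433.06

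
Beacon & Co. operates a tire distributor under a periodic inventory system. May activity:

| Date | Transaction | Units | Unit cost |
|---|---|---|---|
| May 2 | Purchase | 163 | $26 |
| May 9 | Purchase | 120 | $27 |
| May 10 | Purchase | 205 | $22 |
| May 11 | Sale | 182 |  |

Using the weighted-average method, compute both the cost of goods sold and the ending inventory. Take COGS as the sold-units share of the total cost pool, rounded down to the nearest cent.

COGS = $4,470.93; ending inventory = $7,517.07

May 11, sell 182: 182/488 × $11,988.00 → $4,470.93
Ending inventory (cost pool remaining) = $7,517.07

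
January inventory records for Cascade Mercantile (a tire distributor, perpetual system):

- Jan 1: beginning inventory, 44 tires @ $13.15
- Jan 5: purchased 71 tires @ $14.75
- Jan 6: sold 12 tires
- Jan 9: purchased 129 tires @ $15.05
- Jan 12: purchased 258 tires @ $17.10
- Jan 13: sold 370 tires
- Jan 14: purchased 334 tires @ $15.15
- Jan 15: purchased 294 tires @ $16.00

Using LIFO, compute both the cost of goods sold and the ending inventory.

COGS = $6,274.40; ending inventory = $11,468.80

Jan 6, 12 sold [LIFO — newest first]: 12 @ $14.75 = $177.00
Jan 13, 370 sold [LIFO — newest first]: 258 @ $17.10 + 112 @ $15.05 = $6,097.40
Total COGS = $177.00 + $6,097.40 = $6,274.40
Ending inventory: 44 @ $13.15 + 59 @ $14.75 + 17 @ $15.05 + 334 @ $15.15 + 294 @ $16.00 = $11,468.80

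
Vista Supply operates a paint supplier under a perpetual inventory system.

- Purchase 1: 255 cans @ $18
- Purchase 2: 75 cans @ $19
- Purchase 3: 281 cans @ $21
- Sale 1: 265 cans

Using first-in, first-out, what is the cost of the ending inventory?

Sale 1 (265) [FIFO — oldest first]: 255 @ $18 + 10 @ $19 = $4,780
Ending inventory: 65 @ $19 + 281 @ $21 = $7,136

Ending inventory = $7,136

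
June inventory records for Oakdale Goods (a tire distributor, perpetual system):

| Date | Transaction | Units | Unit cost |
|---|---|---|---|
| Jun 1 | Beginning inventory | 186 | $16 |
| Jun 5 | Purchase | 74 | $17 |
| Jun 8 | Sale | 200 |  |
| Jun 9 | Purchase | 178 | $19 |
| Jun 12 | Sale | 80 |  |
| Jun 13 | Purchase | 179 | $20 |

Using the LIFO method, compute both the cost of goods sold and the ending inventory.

COGS = $4,794; ending inventory = $6,402

Jun 8, 200 sold [LIFO — newest first]: 74 @ $17 + 126 @ $16 = $3,274
Jun 12, 80 sold [LIFO — newest first]: 80 @ $19 = $1,520
Total COGS = $3,274 + $1,520 = $4,794
Ending inventory: 60 @ $16 + 98 @ $19 + 179 @ $20 = $6,402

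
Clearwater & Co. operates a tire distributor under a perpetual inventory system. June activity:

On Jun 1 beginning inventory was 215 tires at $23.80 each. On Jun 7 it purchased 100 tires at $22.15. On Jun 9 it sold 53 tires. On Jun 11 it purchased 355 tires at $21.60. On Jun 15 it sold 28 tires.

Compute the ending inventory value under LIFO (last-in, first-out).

Ending inventory = $13,221.25

Jun 9, 53 sold [LIFO — newest first]: 53 @ $22.15 = $1,173.95
Jun 15, 28 sold [LIFO — newest first]: 28 @ $21.60 = $604.80
Total COGS = $1,173.95 + $604.80 = $1,778.75
Ending inventory: 215 @ $23.80 + 47 @ $22.15 + 327 @ $21.60 = $13,221.25
Check: goods available $15,000.00 = COGS $1,778.75 + ending $13,221.25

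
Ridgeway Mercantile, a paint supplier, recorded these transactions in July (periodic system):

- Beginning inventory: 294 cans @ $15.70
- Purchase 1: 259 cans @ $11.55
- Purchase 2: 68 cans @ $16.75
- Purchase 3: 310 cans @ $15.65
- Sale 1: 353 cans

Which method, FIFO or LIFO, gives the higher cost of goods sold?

LIFO

FIFO COGS: 294 @ $15.70 + 59 @ $11.55 = $5,297.25
LIFO COGS: 310 @ $15.65 + 43 @ $16.75 = $5,571.75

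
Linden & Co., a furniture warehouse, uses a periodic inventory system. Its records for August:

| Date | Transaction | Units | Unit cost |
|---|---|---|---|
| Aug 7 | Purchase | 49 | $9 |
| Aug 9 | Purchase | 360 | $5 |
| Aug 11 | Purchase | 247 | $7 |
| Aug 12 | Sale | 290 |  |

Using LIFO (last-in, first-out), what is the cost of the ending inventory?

Ending inventory = $2,026

Aug 12, 290 sold [LIFO — newest first]: 247 @ $7 + 43 @ $5 = $1,944
Ending inventory: 49 @ $9 + 317 @ $5 = $2,026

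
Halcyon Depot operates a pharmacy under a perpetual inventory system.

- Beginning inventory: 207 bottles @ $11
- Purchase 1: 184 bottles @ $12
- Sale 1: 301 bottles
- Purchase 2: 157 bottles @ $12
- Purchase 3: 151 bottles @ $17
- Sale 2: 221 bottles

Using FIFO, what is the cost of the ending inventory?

Ending inventory = $2,879

Sale 1 (301) [FIFO — oldest first]: 207 @ $11 + 94 @ $12 = $3,405
Sale 2 (221) [FIFO — oldest first]: 90 @ $12 + 131 @ $12 = $2,652
Total COGS = $3,405 + $2,652 = $6,057
Ending inventory: 26 @ $12 + 151 @ $17 = $2,879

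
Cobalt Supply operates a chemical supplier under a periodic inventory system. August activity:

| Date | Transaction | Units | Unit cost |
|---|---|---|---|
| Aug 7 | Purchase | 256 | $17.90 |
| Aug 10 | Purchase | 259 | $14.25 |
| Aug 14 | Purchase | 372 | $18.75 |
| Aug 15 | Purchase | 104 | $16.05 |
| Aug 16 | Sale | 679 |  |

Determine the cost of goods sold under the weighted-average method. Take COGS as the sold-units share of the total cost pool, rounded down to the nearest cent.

Aug 16, sell 679: 679/991 × $16,917.35 → $11,591.20
Ending inventory (cost pool remaining) = $5,326.15

COGS = $11,591.20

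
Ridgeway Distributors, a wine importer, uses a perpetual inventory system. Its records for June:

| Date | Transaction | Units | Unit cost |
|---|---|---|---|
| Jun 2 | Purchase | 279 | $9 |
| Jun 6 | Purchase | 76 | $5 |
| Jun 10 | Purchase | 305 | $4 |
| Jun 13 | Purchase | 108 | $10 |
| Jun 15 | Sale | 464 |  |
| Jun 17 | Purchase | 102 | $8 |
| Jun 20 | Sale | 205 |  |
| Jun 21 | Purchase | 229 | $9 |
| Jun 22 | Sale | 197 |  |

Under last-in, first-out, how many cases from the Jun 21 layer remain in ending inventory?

32

Jun 15, 464 sold [LIFO — newest first]: 108 @ $10 + 305 @ $4 + 51 @ $5 = $2,555
Jun 20, 205 sold [LIFO — newest first]: 102 @ $8 + 25 @ $5 + 78 @ $9 = $1,643
Jun 22, 197 sold [LIFO — newest first]: 197 @ $9 = $1,773
Total COGS = $2,555 + $1,643 + $1,773 = $5,971
Ending inventory: 201 @ $9 + 32 @ $9 = $2,097
Check: goods available $8,068 = COGS $5,971 + ending $2,097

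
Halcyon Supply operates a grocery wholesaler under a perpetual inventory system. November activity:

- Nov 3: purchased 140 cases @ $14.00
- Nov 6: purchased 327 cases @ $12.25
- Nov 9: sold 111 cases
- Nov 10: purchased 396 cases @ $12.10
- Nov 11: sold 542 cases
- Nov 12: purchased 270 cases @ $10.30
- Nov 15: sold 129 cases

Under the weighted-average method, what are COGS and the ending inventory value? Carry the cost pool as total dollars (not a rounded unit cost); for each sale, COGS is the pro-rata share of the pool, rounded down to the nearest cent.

After Nov 3: 140 on hand, pool $1,960.00 (≈ $14.0000 each)
After Nov 6: 467 on hand, pool $5,965.75 (≈ $12.7746 each)
Nov 9, sell 111: 111/467 × $5,965.75 → $1,417.98
After Nov 10: 752 on hand, pool $9,339.37 (≈ $12.4194 each)
Nov 11, sell 542: 542/752 × $9,339.37 → $6,731.30
After Nov 12: 480 on hand, pool $5,389.07 (≈ $11.2272 each)
Nov 15, sell 129: 129/480 × $5,389.07 → $1,448.31
Total COGS = $1,417.98 + $6,731.30 + $1,448.31 = $9,597.59
Ending inventory (cost pool remaining) = $3,940.76

COGS = $9,597.59; ending inventory = $3,940.76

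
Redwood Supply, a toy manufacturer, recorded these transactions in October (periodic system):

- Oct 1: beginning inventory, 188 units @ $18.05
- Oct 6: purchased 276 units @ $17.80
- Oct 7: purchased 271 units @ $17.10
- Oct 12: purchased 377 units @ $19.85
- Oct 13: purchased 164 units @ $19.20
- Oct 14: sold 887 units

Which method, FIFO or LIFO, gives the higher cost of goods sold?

FIFO COGS: 188 @ $18.05 + 276 @ $17.80 + 271 @ $17.10 + 152 @ $19.85 = $15,957.50
LIFO COGS: 164 @ $19.20 + 377 @ $19.85 + 271 @ $17.10 + 75 @ $17.80 = $16,601.35

LIFO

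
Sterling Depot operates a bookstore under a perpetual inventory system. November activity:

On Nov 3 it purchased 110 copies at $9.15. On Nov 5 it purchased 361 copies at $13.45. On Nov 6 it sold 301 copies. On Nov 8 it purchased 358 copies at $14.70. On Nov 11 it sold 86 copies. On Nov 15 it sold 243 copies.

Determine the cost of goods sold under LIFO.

Nov 6, 301 sold [LIFO — newest first]: 301 @ $13.45 = $4,048.45
Nov 11, 86 sold [LIFO — newest first]: 86 @ $14.70 = $1,264.20
Nov 15, 243 sold [LIFO — newest first]: 243 @ $14.70 = $3,572.10
Total COGS = $4,048.45 + $1,264.20 + $3,572.10 = $8,884.75
Ending inventory: 110 @ $9.15 + 60 @ $13.45 + 29 @ $14.70 = $2,239.80

COGS = $8,884.75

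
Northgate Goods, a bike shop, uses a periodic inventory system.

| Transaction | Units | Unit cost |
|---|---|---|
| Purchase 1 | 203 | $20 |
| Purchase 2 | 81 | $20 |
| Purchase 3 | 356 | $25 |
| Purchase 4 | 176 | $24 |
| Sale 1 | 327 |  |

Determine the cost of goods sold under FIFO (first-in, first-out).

Sale 1 (327) [FIFO — oldest first]: 203 @ $20 + 81 @ $20 + 43 @ $25 = $6,755
Ending inventory: 313 @ $25 + 176 @ $24 = $12,049

COGS = $6,755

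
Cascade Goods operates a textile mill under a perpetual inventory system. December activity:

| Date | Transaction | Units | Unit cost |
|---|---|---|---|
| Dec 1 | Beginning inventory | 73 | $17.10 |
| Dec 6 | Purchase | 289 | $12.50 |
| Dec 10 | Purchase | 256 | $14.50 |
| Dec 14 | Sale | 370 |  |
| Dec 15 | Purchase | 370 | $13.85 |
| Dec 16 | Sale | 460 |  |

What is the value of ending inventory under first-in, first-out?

Ending inventory = $2,188.30

Dec 14, 370 sold [FIFO — oldest first]: 73 @ $17.10 + 289 @ $12.50 + 8 @ $14.50 = $4,976.80
Dec 16, 460 sold [FIFO — oldest first]: 248 @ $14.50 + 212 @ $13.85 = $6,532.20
Total COGS = $4,976.80 + $6,532.20 = $11,509.00
Ending inventory: 158 @ $13.85 = $2,188.30
Check: goods available $13,697.30 = COGS $11,509.00 + ending $2,188.30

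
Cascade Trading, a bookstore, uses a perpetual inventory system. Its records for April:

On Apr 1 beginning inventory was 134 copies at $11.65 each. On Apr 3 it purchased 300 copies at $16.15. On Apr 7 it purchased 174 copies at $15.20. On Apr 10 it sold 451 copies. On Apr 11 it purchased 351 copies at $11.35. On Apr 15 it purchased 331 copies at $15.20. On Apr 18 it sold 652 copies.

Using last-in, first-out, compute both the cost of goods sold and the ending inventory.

Apr 10, 451 sold [LIFO — newest first]: 174 @ $15.20 + 277 @ $16.15 = $7,118.35
Apr 18, 652 sold [LIFO — newest first]: 331 @ $15.20 + 321 @ $11.35 = $8,674.55
Total COGS = $7,118.35 + $8,674.55 = $15,792.90
Ending inventory: 134 @ $11.65 + 23 @ $16.15 + 30 @ $11.35 = $2,273.05
Check: goods available $18,065.95 = COGS $15,792.90 + ending $2,273.05

COGS = $15,792.90; ending inventory = $2,273.05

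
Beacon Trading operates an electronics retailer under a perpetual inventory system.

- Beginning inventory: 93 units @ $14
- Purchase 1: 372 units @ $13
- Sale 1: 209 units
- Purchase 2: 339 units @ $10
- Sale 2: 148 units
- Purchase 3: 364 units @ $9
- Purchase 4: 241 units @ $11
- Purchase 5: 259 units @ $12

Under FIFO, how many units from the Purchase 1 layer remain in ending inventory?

108

Sale 1 (209) [FIFO — oldest first]: 93 @ $14 + 116 @ $13 = $2,810
Sale 2 (148) [FIFO — oldest first]: 148 @ $13 = $1,924
Total COGS = $2,810 + $1,924 = $4,734
Ending inventory: 108 @ $13 + 339 @ $10 + 364 @ $9 + 241 @ $11 + 259 @ $12 = $13,829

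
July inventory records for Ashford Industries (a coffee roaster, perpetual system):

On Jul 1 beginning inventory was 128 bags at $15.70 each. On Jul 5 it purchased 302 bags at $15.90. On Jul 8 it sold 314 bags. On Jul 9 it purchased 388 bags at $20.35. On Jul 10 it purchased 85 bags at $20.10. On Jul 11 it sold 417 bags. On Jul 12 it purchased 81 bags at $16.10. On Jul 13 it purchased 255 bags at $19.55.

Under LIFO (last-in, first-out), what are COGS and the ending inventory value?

Jul 8, 314 sold [LIFO — newest first]: 302 @ $15.90 + 12 @ $15.70 = $4,990.20
Jul 11, 417 sold [LIFO — newest first]: 85 @ $20.10 + 332 @ $20.35 = $8,464.70
Total COGS = $4,990.20 + $8,464.70 = $13,454.90
Ending inventory: 116 @ $15.70 + 56 @ $20.35 + 81 @ $16.10 + 255 @ $19.55 = $9,250.15

COGS = $13,454.90; ending inventory = $9,250.15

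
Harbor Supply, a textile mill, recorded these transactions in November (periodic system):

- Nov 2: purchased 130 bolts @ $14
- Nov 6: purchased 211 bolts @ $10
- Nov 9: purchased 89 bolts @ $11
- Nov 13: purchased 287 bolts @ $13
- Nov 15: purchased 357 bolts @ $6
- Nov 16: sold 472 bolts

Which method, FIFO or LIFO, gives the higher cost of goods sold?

FIFO

FIFO COGS: 130 @ $14 + 211 @ $10 + 89 @ $11 + 42 @ $13 = $5,455
LIFO COGS: 357 @ $6 + 115 @ $13 = $3,637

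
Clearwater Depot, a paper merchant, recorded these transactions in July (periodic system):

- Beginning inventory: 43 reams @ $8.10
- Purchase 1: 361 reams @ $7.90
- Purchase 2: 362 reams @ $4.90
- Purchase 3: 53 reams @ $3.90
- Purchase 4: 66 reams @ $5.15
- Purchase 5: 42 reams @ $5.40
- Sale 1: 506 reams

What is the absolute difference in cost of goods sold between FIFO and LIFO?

FIFO COGS: 43 @ $8.10 + 361 @ $7.90 + 102 @ $4.90 = $3,700.00
LIFO COGS: 42 @ $5.40 + 66 @ $5.15 + 53 @ $3.90 + 345 @ $4.90 = $2,463.90
Difference = |$3,700.00 − $2,463.90| = $1,236.10

$1,236.10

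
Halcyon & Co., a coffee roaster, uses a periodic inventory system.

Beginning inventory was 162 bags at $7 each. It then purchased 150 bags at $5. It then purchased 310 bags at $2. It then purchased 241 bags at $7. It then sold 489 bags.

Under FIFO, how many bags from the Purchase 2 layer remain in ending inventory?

133

Sale 1 (489) [FIFO — oldest first]: 162 @ $7 + 150 @ $5 + 177 @ $2 = $2,238
Ending inventory: 133 @ $2 + 241 @ $7 = $1,953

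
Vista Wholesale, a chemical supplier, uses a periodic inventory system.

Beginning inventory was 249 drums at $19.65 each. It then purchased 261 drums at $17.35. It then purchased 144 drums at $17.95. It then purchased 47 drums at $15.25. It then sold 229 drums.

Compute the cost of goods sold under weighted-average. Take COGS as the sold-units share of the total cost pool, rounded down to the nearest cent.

COGS = $4,156.21

Sale 1, sell 229: 229/701 × $12,722.75 → $4,156.21
Ending inventory (cost pool remaining) = $8,566.54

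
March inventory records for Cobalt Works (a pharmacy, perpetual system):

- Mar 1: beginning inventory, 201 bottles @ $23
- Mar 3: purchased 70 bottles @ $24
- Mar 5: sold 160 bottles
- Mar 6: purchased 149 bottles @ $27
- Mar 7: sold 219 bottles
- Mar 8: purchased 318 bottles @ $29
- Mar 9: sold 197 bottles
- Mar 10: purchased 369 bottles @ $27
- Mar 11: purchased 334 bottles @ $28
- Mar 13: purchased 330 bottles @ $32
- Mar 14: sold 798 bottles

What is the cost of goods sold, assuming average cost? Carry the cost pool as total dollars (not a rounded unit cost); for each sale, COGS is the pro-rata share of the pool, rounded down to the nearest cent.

COGS = $37,959.35

After Mar 1: 201 on hand, pool $4,623.00 (≈ $23.0000 each)
After Mar 3: 271 on hand, pool $6,303.00 (≈ $23.2583 each)
Mar 5, sell 160: 160/271 × $6,303.00 → $3,721.32
After Mar 6: 260 on hand, pool $6,604.68 (≈ $25.4026 each)
Mar 7, sell 219: 219/260 × $6,604.68 → $5,563.17
After Mar 8: 359 on hand, pool $10,263.51 (≈ $28.5892 each)
Mar 9, sell 197: 197/359 × $10,263.51 → $5,632.06
After Mar 10: 531 on hand, pool $14,594.45 (≈ $27.4848 each)
After Mar 11: 865 on hand, pool $23,946.45 (≈ $27.6838 each)
After Mar 13: 1195 on hand, pool $34,506.45 (≈ $28.8757 each)
Mar 14, sell 798: 798/1195 × $34,506.45 → $23,042.80
Total COGS = $3,721.32 + $5,563.17 + $5,632.06 + $23,042.80 = $37,959.35
Ending inventory (cost pool remaining) = $11,463.65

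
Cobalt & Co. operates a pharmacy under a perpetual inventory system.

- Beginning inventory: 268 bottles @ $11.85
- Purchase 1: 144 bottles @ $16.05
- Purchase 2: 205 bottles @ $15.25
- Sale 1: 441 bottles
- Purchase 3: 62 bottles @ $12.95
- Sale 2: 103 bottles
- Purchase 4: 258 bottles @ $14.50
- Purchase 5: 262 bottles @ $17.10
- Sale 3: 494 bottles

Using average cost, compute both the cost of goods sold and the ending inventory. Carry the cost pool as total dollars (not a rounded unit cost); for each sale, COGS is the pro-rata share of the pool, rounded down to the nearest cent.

After Beginning: 268 on hand, pool $3,175.80 (≈ $11.8500 each)
After Purchase 1: 412 on hand, pool $5,487.00 (≈ $13.3180 each)
After Purchase 2: 617 on hand, pool $8,613.25 (≈ $13.9599 each)
Sale 1, sell 441: 441/617 × $8,613.25 → $6,156.30
After Purchase 3: 238 on hand, pool $3,259.85 (≈ $13.6968 each)
Sale 2, sell 103: 103/238 × $3,259.85 → $1,410.77
After Purchase 4: 393 on hand, pool $5,590.08 (≈ $14.2241 each)
After Purchase 5: 655 on hand, pool $10,070.28 (≈ $15.3745 each)
Sale 3, sell 494: 494/655 × $10,070.28 → $7,594.98
Total COGS = $6,156.30 + $1,410.77 + $7,594.98 = $15,162.05
Ending inventory (cost pool remaining) = $2,475.30
Check: goods available $17,637.35 = COGS $15,162.05 + ending $2,475.30

COGS = $15,162.05; ending inventory = $2,475.30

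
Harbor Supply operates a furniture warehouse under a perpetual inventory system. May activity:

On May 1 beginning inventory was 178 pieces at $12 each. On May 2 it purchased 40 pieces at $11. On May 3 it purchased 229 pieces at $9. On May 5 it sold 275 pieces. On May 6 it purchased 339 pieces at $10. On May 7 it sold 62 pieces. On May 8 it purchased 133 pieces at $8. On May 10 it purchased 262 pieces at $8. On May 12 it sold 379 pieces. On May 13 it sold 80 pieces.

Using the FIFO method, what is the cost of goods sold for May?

COGS = $8,107

May 5, 275 sold [FIFO — oldest first]: 178 @ $12 + 40 @ $11 + 57 @ $9 = $3,089
May 7, 62 sold [FIFO — oldest first]: 62 @ $9 = $558
May 12, 379 sold [FIFO — oldest first]: 110 @ $9 + 269 @ $10 = $3,680
May 13, 80 sold [FIFO — oldest first]: 70 @ $10 + 10 @ $8 = $780
Total COGS = $3,089 + $558 + $3,680 + $780 = $8,107
Ending inventory: 123 @ $8 + 262 @ $8 = $3,080
Check: goods available $11,187 = COGS $8,107 + ending $3,080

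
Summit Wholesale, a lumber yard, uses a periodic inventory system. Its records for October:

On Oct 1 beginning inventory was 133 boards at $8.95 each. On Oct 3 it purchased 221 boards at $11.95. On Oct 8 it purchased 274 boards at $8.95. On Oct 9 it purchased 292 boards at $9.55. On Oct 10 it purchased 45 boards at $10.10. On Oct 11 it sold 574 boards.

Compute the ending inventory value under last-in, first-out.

Oct 11, 574 sold [LIFO — newest first]: 45 @ $10.10 + 292 @ $9.55 + 237 @ $8.95 = $5,364.25
Ending inventory: 133 @ $8.95 + 221 @ $11.95 + 37 @ $8.95 = $4,162.45

Ending inventory = $4,162.45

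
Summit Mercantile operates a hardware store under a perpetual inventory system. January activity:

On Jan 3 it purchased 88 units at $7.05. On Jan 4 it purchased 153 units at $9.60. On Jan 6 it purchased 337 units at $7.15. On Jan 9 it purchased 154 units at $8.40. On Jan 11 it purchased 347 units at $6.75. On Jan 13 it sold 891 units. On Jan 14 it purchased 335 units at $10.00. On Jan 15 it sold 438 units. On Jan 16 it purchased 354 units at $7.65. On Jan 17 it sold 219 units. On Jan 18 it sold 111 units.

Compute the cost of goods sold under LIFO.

Jan 13, 891 sold [LIFO — newest first]: 347 @ $6.75 + 154 @ $8.40 + 337 @ $7.15 + 53 @ $9.60 = $6,554.20
Jan 15, 438 sold [LIFO — newest first]: 335 @ $10.00 + 100 @ $9.60 + 3 @ $7.05 = $4,331.15
Jan 17, 219 sold [LIFO — newest first]: 219 @ $7.65 = $1,675.35
Jan 18, 111 sold [LIFO — newest first]: 111 @ $7.65 = $849.15
Total COGS = $6,554.20 + $4,331.15 + $1,675.35 + $849.15 = $13,409.85
Ending inventory: 85 @ $7.05 + 24 @ $7.65 = $782.85

COGS = $13,409.85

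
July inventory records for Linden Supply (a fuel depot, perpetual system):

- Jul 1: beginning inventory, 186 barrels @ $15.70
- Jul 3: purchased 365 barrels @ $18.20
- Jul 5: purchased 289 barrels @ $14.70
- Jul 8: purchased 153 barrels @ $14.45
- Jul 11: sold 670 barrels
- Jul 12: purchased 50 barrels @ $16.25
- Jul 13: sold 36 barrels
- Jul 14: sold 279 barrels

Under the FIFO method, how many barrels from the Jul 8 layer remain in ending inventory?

Jul 11, 670 sold [FIFO — oldest first]: 186 @ $15.70 + 365 @ $18.20 + 119 @ $14.70 = $11,312.50
Jul 13, 36 sold [FIFO — oldest first]: 36 @ $14.70 = $529.20
Jul 14, 279 sold [FIFO — oldest first]: 134 @ $14.70 + 145 @ $14.45 = $4,065.05
Total COGS = $11,312.50 + $529.20 + $4,065.05 = $15,906.75
Ending inventory: 8 @ $14.45 + 50 @ $16.25 = $928.10

8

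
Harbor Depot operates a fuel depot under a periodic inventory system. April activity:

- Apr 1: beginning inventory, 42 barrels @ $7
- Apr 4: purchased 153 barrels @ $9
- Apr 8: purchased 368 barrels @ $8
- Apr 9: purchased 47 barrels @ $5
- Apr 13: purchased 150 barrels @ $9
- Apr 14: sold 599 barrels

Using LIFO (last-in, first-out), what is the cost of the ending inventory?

Apr 14, 599 sold [LIFO — newest first]: 150 @ $9 + 47 @ $5 + 368 @ $8 + 34 @ $9 = $4,835
Ending inventory: 42 @ $7 + 119 @ $9 = $1,365

Ending inventory = $1,365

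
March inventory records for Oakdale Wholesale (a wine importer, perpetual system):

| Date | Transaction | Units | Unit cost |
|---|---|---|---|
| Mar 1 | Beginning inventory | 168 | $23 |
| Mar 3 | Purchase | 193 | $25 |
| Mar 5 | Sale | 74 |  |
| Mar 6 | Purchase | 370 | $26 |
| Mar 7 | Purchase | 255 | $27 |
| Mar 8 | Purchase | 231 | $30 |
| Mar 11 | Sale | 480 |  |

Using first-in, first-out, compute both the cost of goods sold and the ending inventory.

Mar 5, 74 sold [FIFO — oldest first]: 74 @ $23 = $1,702
Mar 11, 480 sold [FIFO — oldest first]: 94 @ $23 + 193 @ $25 + 193 @ $26 = $12,005
Total COGS = $1,702 + $12,005 = $13,707
Ending inventory: 177 @ $26 + 255 @ $27 + 231 @ $30 = $18,417
Check: goods available $32,124 = COGS $13,707 + ending $18,417

COGS = $13,707; ending inventory = $18,417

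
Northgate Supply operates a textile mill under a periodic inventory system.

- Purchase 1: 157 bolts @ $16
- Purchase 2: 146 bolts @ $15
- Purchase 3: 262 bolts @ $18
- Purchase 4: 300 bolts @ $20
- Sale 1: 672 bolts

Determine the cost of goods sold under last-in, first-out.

COGS = $12,366

Sale 1 (672) [LIFO — newest first]: 300 @ $20 + 262 @ $18 + 110 @ $15 = $12,366
Ending inventory: 157 @ $16 + 36 @ $15 = $3,052
Check: goods available $15,418 = COGS $12,366 + ending $3,052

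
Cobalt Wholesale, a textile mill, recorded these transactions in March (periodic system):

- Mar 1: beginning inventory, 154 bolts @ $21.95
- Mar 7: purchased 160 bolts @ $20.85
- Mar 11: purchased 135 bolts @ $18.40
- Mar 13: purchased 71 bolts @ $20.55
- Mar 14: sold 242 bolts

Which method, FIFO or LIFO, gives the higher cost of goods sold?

FIFO

FIFO COGS: 154 @ $21.95 + 88 @ $20.85 = $5,215.10
LIFO COGS: 71 @ $20.55 + 135 @ $18.40 + 36 @ $20.85 = $4,693.65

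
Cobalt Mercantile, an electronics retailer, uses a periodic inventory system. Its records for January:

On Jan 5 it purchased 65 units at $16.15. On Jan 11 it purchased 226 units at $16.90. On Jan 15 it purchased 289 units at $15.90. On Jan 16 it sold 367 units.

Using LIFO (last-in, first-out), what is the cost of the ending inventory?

Jan 16, 367 sold [LIFO — newest first]: 289 @ $15.90 + 78 @ $16.90 = $5,913.30
Ending inventory: 65 @ $16.15 + 148 @ $16.90 = $3,550.95

Ending inventory = $3,550.95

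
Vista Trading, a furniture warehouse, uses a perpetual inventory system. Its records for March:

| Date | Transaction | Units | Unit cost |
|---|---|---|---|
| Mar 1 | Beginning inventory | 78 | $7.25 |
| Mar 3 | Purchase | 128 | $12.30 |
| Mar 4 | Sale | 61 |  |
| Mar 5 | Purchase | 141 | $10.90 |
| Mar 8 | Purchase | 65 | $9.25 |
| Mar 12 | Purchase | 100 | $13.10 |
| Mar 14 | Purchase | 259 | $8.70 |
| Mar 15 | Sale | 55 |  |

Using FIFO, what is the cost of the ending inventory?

Mar 4, 61 sold [FIFO — oldest first]: 61 @ $7.25 = $442.25
Mar 15, 55 sold [FIFO — oldest first]: 17 @ $7.25 + 38 @ $12.30 = $590.65
Total COGS = $442.25 + $590.65 = $1,032.90
Ending inventory: 90 @ $12.30 + 141 @ $10.90 + 65 @ $9.25 + 100 @ $13.10 + 259 @ $8.70 = $6,808.45

Ending inventory = $6,808.45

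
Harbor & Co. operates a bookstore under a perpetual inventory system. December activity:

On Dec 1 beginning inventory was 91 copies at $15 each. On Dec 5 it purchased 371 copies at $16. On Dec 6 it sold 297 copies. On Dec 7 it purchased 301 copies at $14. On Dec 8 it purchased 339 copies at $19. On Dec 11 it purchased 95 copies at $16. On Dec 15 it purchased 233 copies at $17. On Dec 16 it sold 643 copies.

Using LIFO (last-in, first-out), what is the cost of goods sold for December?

Dec 6, 297 sold [LIFO — newest first]: 297 @ $16 = $4,752
Dec 16, 643 sold [LIFO — newest first]: 233 @ $17 + 95 @ $16 + 315 @ $19 = $11,466
Total COGS = $4,752 + $11,466 = $16,218
Ending inventory: 91 @ $15 + 74 @ $16 + 301 @ $14 + 24 @ $19 = $7,219
Check: goods available $23,437 = COGS $16,218 + ending $7,219

COGS = $16,218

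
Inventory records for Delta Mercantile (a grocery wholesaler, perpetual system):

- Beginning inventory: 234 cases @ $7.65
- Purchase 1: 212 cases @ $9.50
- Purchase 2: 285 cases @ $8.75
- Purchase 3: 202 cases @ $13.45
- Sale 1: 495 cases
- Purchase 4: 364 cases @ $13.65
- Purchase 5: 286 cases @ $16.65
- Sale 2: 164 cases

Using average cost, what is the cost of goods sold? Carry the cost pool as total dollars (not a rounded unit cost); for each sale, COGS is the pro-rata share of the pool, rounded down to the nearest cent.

COGS = $6,887.38

After Beginning: 234 on hand, pool $1,790.10 (≈ $7.6500 each)
After Purchase 1: 446 on hand, pool $3,804.10 (≈ $8.5294 each)
After Purchase 2: 731 on hand, pool $6,297.85 (≈ $8.6154 each)
After Purchase 3: 933 on hand, pool $9,014.75 (≈ $9.6621 each)
Sale 1, sell 495: 495/933 × $9,014.75 → $4,782.74
After Purchase 4: 802 on hand, pool $9,200.61 (≈ $11.4721 each)
After Purchase 5: 1088 on hand, pool $13,962.51 (≈ $12.8332 each)
Sale 2, sell 164: 164/1088 × $13,962.51 → $2,104.64
Total COGS = $4,782.74 + $2,104.64 = $6,887.38
Ending inventory (cost pool remaining) = $11,857.87
Check: goods available $18,745.25 = COGS $6,887.38 + ending $11,857.87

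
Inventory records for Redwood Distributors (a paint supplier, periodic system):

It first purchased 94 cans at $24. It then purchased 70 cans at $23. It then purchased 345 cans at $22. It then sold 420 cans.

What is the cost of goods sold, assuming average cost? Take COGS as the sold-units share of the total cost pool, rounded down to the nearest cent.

COGS = $9,452.88

Sale 1, sell 420: 420/509 × $11,456.00 → $9,452.88
Ending inventory (cost pool remaining) = $2,003.12
Check: goods available $11,456.00 = COGS $9,452.88 + ending $2,003.12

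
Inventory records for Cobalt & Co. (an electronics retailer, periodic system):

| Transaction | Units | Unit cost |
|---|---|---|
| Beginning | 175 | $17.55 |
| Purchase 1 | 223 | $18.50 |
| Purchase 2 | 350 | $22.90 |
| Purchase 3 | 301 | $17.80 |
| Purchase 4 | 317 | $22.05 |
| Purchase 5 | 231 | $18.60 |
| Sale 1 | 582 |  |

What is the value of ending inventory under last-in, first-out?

Sale 1 (582) [LIFO — newest first]: 231 @ $18.60 + 317 @ $22.05 + 34 @ $17.80 = $11,891.65
Ending inventory: 175 @ $17.55 + 223 @ $18.50 + 350 @ $22.90 + 267 @ $17.80 = $19,964.35
Check: goods available $31,856.00 = COGS $11,891.65 + ending $19,964.35

Ending inventory = $19,964.35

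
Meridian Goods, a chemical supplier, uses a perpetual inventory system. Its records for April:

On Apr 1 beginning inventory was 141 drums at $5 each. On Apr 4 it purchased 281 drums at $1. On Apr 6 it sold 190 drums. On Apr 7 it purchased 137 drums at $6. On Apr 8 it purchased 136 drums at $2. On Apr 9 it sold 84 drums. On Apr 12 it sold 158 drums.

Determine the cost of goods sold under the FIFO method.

COGS = $1,046

Apr 6, 190 sold [FIFO — oldest first]: 141 @ $5 + 49 @ $1 = $754
Apr 9, 84 sold [FIFO — oldest first]: 84 @ $1 = $84
Apr 12, 158 sold [FIFO — oldest first]: 148 @ $1 + 10 @ $6 = $208
Total COGS = $754 + $84 + $208 = $1,046
Ending inventory: 127 @ $6 + 136 @ $2 = $1,034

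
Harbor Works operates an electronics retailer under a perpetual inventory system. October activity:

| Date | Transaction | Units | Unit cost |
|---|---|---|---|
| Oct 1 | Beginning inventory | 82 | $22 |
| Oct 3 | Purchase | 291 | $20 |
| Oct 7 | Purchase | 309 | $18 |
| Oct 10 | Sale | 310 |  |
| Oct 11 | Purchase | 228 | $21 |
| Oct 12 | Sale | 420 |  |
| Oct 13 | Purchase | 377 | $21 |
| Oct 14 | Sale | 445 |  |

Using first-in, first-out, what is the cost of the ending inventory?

Ending inventory = $2,352

Oct 10, 310 sold [FIFO — oldest first]: 82 @ $22 + 228 @ $20 = $6,364
Oct 12, 420 sold [FIFO — oldest first]: 63 @ $20 + 309 @ $18 + 48 @ $21 = $7,830
Oct 14, 445 sold [FIFO — oldest first]: 180 @ $21 + 265 @ $21 = $9,345
Total COGS = $6,364 + $7,830 + $9,345 = $23,539
Ending inventory: 112 @ $21 = $2,352
Check: goods available $25,891 = COGS $23,539 + ending $2,352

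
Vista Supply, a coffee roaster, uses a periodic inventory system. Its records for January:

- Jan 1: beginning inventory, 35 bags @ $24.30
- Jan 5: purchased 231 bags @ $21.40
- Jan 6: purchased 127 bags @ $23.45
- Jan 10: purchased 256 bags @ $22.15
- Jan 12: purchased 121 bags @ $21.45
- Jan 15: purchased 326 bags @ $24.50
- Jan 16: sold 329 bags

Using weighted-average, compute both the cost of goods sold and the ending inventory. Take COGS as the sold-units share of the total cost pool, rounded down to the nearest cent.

COGS = $7,512.03; ending inventory = $17,512.87

Jan 16, sell 329: 329/1096 × $25,024.90 → $7,512.03
Ending inventory (cost pool remaining) = $17,512.87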